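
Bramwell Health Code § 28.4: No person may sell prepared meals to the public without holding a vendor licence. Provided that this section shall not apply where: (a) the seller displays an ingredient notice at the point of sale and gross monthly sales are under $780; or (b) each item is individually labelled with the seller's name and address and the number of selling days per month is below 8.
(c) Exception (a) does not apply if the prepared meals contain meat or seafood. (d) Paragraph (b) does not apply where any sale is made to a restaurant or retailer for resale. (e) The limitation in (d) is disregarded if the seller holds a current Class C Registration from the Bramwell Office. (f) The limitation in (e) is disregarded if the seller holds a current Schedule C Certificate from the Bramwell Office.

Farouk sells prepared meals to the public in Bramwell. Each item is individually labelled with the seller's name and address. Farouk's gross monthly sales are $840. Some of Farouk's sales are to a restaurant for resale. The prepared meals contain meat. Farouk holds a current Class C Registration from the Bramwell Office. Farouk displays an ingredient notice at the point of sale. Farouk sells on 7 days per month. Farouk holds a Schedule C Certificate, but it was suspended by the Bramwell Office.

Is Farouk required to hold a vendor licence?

No — exception (b) applies; Farouk is not required to hold a vendor licence.

Exception (a) fails — gross monthly sales are $840, not under $780.
Exception (b) is satisfied on its face — items are individually labelled; the number of selling days per month is 7, below the 8 limit. As to paragraphs (d)–(f): (d) operates (some sales are to a restaurant for resale), but yields to (e): (e) operates against (d): a current Class C Registration is held. (f) is not engaged (the Schedule C Certificate is not current), so (e) stands. Exception (b) stands.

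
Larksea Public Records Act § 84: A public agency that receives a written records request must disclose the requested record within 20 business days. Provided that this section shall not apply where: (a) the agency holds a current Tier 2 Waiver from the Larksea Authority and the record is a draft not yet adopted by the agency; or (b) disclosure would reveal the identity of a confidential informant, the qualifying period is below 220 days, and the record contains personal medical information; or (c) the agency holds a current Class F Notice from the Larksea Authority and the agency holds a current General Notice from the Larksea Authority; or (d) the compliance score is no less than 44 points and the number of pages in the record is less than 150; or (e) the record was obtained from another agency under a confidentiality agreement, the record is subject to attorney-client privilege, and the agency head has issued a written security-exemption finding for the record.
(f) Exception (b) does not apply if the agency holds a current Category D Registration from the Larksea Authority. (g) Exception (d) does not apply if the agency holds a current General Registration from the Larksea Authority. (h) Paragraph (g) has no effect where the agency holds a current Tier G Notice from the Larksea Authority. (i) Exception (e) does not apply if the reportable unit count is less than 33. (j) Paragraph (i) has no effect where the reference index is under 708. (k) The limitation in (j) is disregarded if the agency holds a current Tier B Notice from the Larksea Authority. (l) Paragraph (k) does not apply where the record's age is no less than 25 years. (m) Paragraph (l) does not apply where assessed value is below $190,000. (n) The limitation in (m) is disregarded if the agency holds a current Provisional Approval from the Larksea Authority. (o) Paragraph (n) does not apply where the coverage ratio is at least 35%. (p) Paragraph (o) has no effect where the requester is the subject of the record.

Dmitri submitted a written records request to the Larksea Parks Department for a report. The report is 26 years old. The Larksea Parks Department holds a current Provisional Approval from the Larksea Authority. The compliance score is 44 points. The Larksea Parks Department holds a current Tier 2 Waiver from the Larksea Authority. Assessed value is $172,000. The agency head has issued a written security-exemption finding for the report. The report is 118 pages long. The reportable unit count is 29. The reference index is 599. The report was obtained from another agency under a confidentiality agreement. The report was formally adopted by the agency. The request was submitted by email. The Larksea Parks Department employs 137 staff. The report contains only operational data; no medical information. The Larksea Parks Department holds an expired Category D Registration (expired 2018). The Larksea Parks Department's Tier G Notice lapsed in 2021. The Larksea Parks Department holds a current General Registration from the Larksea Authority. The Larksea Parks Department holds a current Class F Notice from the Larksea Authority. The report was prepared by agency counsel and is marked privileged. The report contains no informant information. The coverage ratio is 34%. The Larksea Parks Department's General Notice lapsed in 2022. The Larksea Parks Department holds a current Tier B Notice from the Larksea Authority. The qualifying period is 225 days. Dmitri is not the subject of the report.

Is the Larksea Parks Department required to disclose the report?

No — exception (e) applies; the Larksea Parks Department is not required to disclose the report.

Exception (a) fails — the report has been formally adopted.
Exception (b) fails — the report contains no informant information.
Exception (c) requires that the agency holds a current General Notice from the Larksea Authority; but there is no General Notice in force, so (c) is unavailable.
Exception (d) is satisfied on its face — the compliance score is 44 points, meeting the 44 points threshold; the number of pages in the record is 118, less than the 150 limit. Turning to paragraphs (g)–(h): (g) operates against (d): a current General Registration is held. (h) does not operate here (no current Tier G Notice is held), so (g) stands. Exception (d) does not apply.
Exception (e): the report was obtained under a confidentiality agreement; the report is privileged; a written security-exemption finding has been issued — every condition holds. Applying paragraphs (i)–(p): (i) would limit (e) — the reportable unit count is 29, less than the 33 limit — but (j) sets (i) aside: (j) operates against (i): the reference index is 599, under the 708 limit. (k) operates (a current Tier B Notice is held), but yields to (l): (l) operates against (k): the record's age is 26 years, meeting the 25 years threshold. (m) would limit (l) — assessed value is $172,000, below the $190,000 limit — but (n) sets (m) aside: (n) is triggered — a current Provisional Approval is held. (o), which would lift (n), is inapplicable — the coverage ratio is 34%, short of 35%. So (e) applies.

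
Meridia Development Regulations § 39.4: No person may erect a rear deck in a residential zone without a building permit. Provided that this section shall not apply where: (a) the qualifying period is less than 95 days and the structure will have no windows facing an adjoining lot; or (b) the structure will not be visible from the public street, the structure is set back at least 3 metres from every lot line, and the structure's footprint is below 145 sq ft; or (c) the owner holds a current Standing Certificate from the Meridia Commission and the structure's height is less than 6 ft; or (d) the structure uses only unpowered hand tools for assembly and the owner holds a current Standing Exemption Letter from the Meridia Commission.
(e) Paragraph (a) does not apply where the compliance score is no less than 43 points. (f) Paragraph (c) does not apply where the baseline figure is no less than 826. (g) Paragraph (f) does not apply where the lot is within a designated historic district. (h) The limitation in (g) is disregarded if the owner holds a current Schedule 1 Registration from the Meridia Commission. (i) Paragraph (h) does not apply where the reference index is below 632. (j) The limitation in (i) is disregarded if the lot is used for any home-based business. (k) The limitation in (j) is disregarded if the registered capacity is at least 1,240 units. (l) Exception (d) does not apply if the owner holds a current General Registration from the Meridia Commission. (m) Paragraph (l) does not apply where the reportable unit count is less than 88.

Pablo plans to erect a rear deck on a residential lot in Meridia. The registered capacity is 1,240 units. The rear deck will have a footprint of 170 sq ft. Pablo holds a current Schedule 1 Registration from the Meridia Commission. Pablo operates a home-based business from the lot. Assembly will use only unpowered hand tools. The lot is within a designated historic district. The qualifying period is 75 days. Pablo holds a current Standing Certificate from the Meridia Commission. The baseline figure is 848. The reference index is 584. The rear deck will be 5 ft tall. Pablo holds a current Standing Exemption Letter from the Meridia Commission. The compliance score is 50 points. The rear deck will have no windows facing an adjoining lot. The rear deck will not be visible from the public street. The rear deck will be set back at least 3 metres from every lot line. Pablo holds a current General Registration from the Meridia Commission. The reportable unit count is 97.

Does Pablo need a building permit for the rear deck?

No — exception (c) applies; Pablo does not need a building permit.

Exception (a) is satisfied on its face — the qualifying period is 75 days, less than the 95 days limit; no windows face an adjoining lot. However, paragraph (e) must be considered: (e) operates — the compliance score is 50 points, meeting the 43 points threshold. Exception (a) does not apply.
Exception (b) does not apply: the structure's footprint is 170 sq ft, not below 145 sq ft.
All of (c)'s requirements are met (a current Standing Certificate is held; the structure's height is 5 ft, less than the 6 ft limit). Under paragraphs (f)–(k): (f) operates (the baseline figure is 848, meeting the 826 threshold), but is displaced by (g): (g) operates against (f): the lot is in a historic district. (h) is engaged (a current Schedule 1 Registration is held), but is displaced by (i): (i) operates against (h): the reference index is 584, below the 632 limit. (j) would limit (i) — a home-based business operates on the lot — but (k) sets (j) aside: (k) operates against (j): the registered capacity is 1,240 units, meeting the 1,240 units threshold. Exception (c) stands.
Exception (d)'s conditions are all satisfied: assembly uses only hand tools; a current Standing Exemption Letter is held. But: (l) applies — a current General Registration is held. (m), which would lift (l), is not engaged — the reportable unit count is 97, not less than 88. So (d) is unavailable.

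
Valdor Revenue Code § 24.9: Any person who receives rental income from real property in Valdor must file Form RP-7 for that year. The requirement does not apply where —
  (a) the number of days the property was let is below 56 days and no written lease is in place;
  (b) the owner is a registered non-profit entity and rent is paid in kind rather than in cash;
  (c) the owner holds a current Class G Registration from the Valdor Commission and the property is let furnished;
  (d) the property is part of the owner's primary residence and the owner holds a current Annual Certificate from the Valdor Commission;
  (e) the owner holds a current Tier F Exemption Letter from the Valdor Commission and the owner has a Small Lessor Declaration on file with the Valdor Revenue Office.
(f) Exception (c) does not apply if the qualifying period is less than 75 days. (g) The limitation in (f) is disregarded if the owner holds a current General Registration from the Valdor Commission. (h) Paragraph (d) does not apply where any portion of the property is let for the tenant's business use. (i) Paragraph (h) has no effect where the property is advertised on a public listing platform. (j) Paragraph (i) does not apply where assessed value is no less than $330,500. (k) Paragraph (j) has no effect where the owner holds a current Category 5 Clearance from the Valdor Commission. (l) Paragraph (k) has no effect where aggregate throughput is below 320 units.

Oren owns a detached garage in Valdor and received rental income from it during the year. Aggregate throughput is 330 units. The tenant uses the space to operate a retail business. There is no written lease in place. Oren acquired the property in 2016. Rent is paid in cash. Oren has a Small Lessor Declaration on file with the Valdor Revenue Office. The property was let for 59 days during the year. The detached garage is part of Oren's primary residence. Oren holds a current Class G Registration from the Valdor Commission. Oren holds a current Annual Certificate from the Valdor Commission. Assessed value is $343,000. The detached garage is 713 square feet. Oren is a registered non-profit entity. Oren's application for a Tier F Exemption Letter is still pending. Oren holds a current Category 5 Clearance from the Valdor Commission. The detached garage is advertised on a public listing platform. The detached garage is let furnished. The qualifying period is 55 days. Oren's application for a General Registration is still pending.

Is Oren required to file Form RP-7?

No — exception (d) applies; Oren is not required to file Form RP-7.

Exception (a) requires that the number of days the property was let is below 56 days; but the number of days the property was let is 59 days, not below 56 days, so (a) is unavailable.
Exception (b) fails — rent is paid in cash.
Exception (c)'s conditions are all satisfied: a current Class G Registration is held; the property is let furnished. But applying paragraphs (f)–(g): (f) operates against (c): the qualifying period is 55 days, less than the 75 days limit. (g) is inapplicable (there is no General Registration in force), so (f) stands. Exception (c) does not apply.
All of (d)'s requirements are met (the detached garage is part of the primary residence; a current Annual Certificate is held). Under paragraphs (h)–(l): (h) would limit (d) — the space is let for business use — but (i) sets (h) aside: (i) applies — the property is publicly advertised. (j) would limit (i) — assessed value is $343,000, meeting the $330,500 threshold — but (k) sets (j) aside: (k) is triggered — a current Category 5 Clearance is held. (l), which would lift (k), is inapplicable — aggregate throughput is 330 units, not below 320 units. Exception (d) stands.
Exception (e) fails — no current Tier F Exemption Letter is held.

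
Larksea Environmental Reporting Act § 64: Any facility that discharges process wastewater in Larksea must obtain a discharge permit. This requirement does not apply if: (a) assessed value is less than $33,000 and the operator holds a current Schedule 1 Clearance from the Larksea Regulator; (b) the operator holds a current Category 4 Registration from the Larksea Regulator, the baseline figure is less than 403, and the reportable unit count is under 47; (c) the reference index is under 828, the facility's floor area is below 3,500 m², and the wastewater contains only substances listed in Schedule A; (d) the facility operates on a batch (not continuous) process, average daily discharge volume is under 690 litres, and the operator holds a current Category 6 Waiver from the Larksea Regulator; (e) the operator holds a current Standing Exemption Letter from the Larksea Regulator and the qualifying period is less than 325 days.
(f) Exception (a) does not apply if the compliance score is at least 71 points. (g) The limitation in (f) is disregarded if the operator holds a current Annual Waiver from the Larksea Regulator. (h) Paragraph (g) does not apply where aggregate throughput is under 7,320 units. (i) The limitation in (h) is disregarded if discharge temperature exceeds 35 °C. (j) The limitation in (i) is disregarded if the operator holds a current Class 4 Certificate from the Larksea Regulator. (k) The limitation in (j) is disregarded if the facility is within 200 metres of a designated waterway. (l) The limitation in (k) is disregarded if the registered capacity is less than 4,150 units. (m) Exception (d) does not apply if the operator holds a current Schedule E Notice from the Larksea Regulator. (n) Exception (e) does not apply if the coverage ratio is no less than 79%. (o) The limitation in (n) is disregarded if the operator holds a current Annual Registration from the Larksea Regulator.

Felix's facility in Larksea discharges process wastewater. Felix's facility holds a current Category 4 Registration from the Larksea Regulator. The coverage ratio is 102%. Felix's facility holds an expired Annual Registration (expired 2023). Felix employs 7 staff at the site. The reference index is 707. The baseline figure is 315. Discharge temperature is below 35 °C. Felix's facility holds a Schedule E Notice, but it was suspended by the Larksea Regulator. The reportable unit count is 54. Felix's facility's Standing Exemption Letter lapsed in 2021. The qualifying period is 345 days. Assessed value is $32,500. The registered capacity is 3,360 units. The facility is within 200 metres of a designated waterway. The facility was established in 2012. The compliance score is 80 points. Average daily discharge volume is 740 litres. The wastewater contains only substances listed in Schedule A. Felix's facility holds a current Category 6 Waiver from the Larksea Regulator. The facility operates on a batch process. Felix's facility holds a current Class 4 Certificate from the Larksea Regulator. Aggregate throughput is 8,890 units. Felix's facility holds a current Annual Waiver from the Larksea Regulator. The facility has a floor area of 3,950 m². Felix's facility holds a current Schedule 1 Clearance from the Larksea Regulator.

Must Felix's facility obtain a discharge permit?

No — exception (a) applies; Felix's facility is not required to obtain a discharge permit.

Exception (a)'s conditions are all satisfied: assessed value is $32,500, less than the $33,000 limit; a current Schedule 1 Clearance is held. Applying paragraphs (f)–(l): (f) operates (the compliance score is 80 points, meeting the 71 points threshold), but yields to (g): (g) operates — a current Annual Waiver is held. (h), which would lift (g), is inapplicable — aggregate throughput is 8,890 units, not under 7,320 units. Exception (a) stands.
Exception (b) does not apply: the reportable unit count is 54, not under 47.
Exception (c) fails — the facility's floor area is 3,950 m², not below 3,500 m².
Exception (d) requires that average daily discharge volume is under 690 litres; but average daily discharge volume is 740 litres, not under 690 litres, so (d) is unavailable.
Exception (e) does not apply: there is no Standing Exemption Letter in force.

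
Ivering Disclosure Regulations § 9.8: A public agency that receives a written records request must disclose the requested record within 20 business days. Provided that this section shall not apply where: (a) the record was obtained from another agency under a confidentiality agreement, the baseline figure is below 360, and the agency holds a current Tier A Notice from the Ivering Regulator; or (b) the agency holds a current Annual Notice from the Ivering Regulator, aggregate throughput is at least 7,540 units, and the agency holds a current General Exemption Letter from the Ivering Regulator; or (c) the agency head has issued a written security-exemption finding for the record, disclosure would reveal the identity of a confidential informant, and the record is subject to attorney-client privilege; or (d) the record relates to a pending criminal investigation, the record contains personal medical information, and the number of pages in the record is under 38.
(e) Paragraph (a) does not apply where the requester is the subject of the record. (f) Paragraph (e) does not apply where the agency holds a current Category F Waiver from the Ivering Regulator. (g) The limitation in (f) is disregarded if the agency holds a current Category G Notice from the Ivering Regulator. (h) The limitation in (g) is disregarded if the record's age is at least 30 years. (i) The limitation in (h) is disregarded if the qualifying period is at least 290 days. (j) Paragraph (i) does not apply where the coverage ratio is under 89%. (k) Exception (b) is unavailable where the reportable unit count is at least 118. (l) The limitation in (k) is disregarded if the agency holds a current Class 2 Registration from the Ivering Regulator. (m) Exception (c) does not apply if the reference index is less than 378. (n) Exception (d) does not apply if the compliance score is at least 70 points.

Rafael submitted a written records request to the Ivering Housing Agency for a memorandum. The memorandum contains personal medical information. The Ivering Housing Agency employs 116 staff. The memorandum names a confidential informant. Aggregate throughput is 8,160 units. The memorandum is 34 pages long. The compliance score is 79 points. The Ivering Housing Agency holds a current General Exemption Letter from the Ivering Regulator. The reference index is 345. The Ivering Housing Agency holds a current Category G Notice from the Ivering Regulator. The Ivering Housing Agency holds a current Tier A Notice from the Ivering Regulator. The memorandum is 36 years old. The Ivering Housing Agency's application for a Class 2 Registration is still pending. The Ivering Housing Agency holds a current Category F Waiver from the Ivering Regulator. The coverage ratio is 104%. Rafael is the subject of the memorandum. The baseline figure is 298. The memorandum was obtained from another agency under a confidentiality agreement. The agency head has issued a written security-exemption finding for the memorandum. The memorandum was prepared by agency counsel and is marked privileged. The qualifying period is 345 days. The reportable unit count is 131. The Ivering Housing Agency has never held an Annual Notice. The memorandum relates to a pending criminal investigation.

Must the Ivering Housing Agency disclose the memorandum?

Exception (a) is satisfied on its face — the memorandum was obtained under a confidentiality agreement; the baseline figure is 298, below the 360 limit; a current Tier A Notice is held. But applying paragraphs (e)–(j): (e) applies — Rafael is the subject of the memorandum. (f) is engaged (a current Category F Waiver is held), but yields to (g): (g) operates against (f): a current Category G Notice is held. (h) would limit (g) — the record's age is 36 years, meeting the 30 years threshold — but (i) sets (h) aside: (i) operates against (h): the qualifying period is 345 days, meeting the 290 days threshold. (j) does not operate here (the coverage ratio is 104%, not under 89%), so (i) stands. (a) is therefore removed.
Exception (b) requires that the agency holds a current Annual Notice from the Ivering Regulator; but the Annual Notice is not current, so (b) is unavailable.
All of (c)'s requirements are met (a written security-exemption finding has been issued; the memorandum names a confidential informant; the memorandum is privileged). But: (m) is engaged — the reference index is 345, less than the 378 limit. So (c) is unavailable.
Exception (d) is satisfied on its face — the memorandum relates to a pending investigation; the memorandum contains personal medical information; the number of pages in the record is 34, under the 38 limit. However, paragraph (n) must be considered: (n) operates against (d): the compliance score is 79 points, meeting the 70 points threshold. (d) is therefore removed.
No exception applies. The general rule governs.

Yes — the Ivering Housing Agency must disclose the memorandum.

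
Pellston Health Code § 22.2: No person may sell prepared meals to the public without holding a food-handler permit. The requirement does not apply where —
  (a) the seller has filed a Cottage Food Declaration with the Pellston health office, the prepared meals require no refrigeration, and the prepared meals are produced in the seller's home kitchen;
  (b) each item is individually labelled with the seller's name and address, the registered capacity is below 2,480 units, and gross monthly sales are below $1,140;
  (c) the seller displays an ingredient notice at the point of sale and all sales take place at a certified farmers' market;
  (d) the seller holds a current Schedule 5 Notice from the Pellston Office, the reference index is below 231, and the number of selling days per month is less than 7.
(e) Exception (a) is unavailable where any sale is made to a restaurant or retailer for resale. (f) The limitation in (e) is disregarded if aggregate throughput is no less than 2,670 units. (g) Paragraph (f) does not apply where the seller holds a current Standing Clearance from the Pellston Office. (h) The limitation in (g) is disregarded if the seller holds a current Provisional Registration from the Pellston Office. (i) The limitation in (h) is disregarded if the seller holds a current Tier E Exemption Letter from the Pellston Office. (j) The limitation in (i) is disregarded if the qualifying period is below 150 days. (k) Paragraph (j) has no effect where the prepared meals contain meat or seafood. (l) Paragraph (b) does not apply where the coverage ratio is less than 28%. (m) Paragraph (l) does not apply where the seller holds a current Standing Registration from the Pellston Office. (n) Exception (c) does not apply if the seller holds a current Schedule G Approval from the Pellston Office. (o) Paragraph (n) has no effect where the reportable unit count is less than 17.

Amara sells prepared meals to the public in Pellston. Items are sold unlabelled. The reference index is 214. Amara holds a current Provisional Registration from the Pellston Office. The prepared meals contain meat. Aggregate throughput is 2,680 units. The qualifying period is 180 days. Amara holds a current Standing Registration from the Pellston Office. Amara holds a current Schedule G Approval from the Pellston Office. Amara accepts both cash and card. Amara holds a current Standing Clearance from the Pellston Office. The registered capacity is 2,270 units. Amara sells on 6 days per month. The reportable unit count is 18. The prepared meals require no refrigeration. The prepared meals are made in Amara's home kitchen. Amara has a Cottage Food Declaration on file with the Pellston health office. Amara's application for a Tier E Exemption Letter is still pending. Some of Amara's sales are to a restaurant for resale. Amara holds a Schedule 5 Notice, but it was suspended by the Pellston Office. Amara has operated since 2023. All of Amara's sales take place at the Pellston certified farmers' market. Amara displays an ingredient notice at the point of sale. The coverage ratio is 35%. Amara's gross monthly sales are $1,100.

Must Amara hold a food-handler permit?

No — exception (a) applies; Amara is not required to hold a food-handler permit.

Exception (a): a Cottage Food Declaration is on file; the prepared meals are shelf-stable; the prepared meals are home-kitchen produced — every condition holds. As to paragraphs (e)–(k): (e) is engaged (some sales are to a restaurant for resale), but yields to (f): (f) operates — aggregate throughput is 2,680 units, meeting the 2,670 units threshold. (g) is triggered (a current Standing Clearance is held), but is displaced by (h): (h) operates against (g): a current Provisional Registration is held. (i) is not triggered (no current Tier E Exemption Letter is held), so (h) stands. Exception (a) stands.
Exception (b) fails — items are sold unlabelled.
Exception (c): an ingredient notice is displayed; all sales are at a certified farmers' market — every condition holds. But applying paragraphs (n)–(o): (n) is engaged — a current Schedule G Approval is held. (o), which would lift (n), is not engaged — the reportable unit count is 18, not less than 17. So (c) is unavailable.
Exception (d) does not apply: no current Schedule 5 Notice is held.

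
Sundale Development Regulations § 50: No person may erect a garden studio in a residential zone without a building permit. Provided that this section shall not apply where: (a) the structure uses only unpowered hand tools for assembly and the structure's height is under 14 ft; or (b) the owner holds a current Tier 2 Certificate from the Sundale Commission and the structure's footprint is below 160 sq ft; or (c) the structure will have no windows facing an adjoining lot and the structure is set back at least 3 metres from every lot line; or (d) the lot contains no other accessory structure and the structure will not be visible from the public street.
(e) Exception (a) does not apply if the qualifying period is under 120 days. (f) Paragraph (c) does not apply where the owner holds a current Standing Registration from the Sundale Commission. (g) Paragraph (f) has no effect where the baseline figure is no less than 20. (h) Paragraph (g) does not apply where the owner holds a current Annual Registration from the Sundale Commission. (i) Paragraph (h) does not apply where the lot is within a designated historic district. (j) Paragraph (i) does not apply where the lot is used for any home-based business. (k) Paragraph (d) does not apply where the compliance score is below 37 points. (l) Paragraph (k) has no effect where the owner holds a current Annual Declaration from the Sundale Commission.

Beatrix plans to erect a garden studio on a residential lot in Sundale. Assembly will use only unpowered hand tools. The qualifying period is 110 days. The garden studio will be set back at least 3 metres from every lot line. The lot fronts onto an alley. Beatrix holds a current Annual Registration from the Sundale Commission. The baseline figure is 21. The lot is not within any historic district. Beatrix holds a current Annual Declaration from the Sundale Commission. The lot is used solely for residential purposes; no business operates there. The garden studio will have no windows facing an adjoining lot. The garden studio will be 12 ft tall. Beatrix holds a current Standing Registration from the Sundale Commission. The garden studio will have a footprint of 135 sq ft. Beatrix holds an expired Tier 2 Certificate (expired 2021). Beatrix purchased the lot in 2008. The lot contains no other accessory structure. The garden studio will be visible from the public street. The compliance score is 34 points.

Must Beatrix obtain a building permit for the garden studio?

Exception (a) is satisfied on its face — assembly uses only hand tools; the structure's height is 12 ft, under the 14 ft limit. But applying paragraph (e): (e) is engaged — the qualifying period is 110 days, under the 120 days limit. (a) is therefore removed.
Exception (b) does not apply: the Tier 2 Certificate is not current.
All of (c)'s requirements are met (no windows face an adjoining lot; the setback is at least 3 m on every side). Turning to paragraphs (f)–(j): (f) is triggered — a current Standing Registration is held. (g) would limit (f) — the baseline figure is 21, meeting the 20 threshold — but (h) sets (g) aside: (h) is engaged — a current Annual Registration is held. (i) is inapplicable (the lot is not in a historic district), so (h) stands. (c) is therefore removed.
Exception (d) does not apply: the structure will be visible from the street.
No exception is made out. Beatrix falls within the general rule.

Yes — Beatrix must obtain a building permit.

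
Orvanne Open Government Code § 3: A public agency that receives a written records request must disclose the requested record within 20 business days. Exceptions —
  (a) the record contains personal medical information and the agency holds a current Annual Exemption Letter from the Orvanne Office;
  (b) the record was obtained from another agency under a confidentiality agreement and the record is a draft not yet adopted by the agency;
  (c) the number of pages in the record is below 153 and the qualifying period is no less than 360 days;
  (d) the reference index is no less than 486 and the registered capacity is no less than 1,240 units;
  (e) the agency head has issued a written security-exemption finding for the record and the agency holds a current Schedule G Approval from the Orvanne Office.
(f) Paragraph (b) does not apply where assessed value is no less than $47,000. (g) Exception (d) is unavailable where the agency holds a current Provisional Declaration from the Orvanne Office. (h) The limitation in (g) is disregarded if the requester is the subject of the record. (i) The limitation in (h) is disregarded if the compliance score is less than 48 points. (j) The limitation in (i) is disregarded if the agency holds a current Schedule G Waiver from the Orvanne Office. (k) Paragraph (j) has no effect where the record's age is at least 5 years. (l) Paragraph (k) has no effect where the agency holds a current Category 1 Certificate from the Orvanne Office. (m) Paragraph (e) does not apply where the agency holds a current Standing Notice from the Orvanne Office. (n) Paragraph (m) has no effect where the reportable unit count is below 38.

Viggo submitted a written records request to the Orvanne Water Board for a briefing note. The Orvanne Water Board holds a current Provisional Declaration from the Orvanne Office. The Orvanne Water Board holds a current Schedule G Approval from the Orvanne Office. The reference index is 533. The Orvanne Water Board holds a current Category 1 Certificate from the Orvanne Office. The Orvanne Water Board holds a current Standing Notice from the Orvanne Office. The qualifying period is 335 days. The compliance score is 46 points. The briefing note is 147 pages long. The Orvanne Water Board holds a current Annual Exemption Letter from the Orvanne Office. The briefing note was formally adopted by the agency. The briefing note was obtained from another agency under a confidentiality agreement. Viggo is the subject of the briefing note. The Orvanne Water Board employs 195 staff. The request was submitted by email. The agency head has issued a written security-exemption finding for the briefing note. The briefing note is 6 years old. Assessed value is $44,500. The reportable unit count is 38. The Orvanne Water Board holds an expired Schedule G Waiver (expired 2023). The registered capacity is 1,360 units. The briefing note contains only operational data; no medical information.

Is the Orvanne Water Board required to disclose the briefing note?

Exception (a) does not apply: the briefing note contains only operational data.
Exception (b) requires that the record is a draft not yet adopted by the agency; but the briefing note has been formally adopted, so (b) is unavailable.
Exception (c) fails — the qualifying period is 335 days, short of 360 days.
Exception (d)'s conditions are all satisfied: the reference index is 533, meeting the 486 threshold; the registered capacity is 1,360 units, meeting the 1,240 units threshold. However, paragraphs (g)–(l) must be considered: (g) operates against (d): a current Provisional Declaration is held. (h) would limit (g) — Viggo is the subject of the briefing note — but (i) sets (h) aside: (i) operates against (h): the compliance score is 46 points, less than the 48 points limit. (j), which would lift (i), is not engaged — there is no Schedule G Waiver in force. So (d) is unavailable.
All of (e)'s requirements are met (a written security-exemption finding has been issued; a current Schedule G Approval is held). But: (m) operates against (e): a current Standing Notice is held. (n), which would lift (m), does not operate here — the reportable unit count is 38, not below 38. (e) is therefore removed.
None of the exceptions is available; § 3 applies in full.

Yes — the Orvanne Water Board must disclose the briefing note.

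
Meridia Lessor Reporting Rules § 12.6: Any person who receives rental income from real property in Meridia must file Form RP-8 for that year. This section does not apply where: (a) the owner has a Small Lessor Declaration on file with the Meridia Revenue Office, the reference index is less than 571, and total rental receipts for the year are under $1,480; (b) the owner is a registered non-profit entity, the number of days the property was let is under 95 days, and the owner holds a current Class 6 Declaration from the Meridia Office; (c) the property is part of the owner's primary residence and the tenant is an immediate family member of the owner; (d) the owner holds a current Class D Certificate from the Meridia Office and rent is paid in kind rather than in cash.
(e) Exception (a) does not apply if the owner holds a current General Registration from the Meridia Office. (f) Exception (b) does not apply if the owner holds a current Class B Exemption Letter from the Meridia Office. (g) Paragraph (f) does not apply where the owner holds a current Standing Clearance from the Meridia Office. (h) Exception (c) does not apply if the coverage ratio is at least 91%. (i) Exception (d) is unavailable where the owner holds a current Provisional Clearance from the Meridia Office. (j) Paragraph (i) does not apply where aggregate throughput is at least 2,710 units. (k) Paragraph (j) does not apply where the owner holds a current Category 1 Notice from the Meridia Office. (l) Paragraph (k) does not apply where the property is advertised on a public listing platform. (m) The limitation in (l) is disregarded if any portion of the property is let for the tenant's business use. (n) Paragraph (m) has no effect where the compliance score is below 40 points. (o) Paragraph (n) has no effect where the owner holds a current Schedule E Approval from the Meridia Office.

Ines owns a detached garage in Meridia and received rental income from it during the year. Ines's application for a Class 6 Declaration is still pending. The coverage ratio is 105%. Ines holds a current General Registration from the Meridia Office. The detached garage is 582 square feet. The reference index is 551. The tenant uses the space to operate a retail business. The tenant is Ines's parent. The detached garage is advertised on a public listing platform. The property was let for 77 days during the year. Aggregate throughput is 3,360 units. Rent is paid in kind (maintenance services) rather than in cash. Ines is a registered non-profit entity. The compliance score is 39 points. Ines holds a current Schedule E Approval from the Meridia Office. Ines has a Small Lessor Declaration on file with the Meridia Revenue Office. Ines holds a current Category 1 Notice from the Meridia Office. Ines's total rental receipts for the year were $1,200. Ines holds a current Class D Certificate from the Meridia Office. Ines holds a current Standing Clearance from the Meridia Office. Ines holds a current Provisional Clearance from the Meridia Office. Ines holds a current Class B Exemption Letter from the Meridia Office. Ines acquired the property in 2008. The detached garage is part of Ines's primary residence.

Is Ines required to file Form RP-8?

Yes — Ines must file Form RP-8.

All of (a)'s requirements are met (a Small Lessor Declaration is on file; the reference index is 551, less than the 571 limit; total rental receipts for the year are $1,200, under the $1,480 limit). But: (e) is engaged — a current General Registration is held. (a) is therefore removed.
Exception (b) does not apply: there is no Class 6 Declaration in force.
Exception (c)'s conditions are all satisfied: the detached garage is part of the primary residence; the tenant is an immediate family member. But: (h) operates against (c): the coverage ratio is 105%, meeting the 91% threshold. Exception (c) does not apply.
All of (d)'s requirements are met (a current Class D Certificate is held; rent is paid in kind). Turning to paragraphs (i)–(o): (i) applies — a current Provisional Clearance is held. (j) would limit (i) — aggregate throughput is 3,360 units, meeting the 2,710 units threshold — but (k) sets (j) aside: (k) operates against (j): a current Category 1 Notice is held. (l) operates (the property is publicly advertised), but is set aside by (m): (m) applies — the space is let for business use. (n) operates (the compliance score is 39 points, below the 40 points limit), but is overridden by (o): (o) operates against (n): a current Schedule E Approval is held. (d) is therefore removed.
No exception displaces § 12.6.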